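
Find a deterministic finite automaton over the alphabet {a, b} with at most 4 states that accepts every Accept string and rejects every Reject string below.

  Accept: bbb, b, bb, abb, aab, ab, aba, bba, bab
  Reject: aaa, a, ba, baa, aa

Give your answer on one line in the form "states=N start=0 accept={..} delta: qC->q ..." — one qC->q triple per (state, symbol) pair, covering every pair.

states=4 start=0 accept={2,3} delta: 0a->1 0b->2 1a->0 1b->3 2a->0 2b->3 3a->2 3b->2

Grow the machine one transition at a time. Run the examples from 0; the earliest place one falls off (shortest prefix, ties alphabetical) gets sent to the lowest-numbered state that keeps every Accept/Reject pair distinguishable — a pair clashes when both reach the same state with identical unread suffix — and to a fresh state only if none does.
a: 0a undefined. 0a->0: no, aba/ba meet in 0 with "ba" left. Open state 1: 0a->1.
b: 0b undefined. 0b->0: no, bba/a meet in 1. 0b->1: no, b/a meet in 1. Open state 2: 0b->2.
aa: 1a undefined. 1a->0: ok.
ab: 1b undefined. 1b->0: no, ab/aa meet in 0. 1b->1: no, abb/aaa meet in 1. 1b->2: no, aba/ba meet in 2 with "a" left. Open state 3: 1b->3.
ba: 2a undefined. 2a->0: ok.
bb: 2b undefined. 2b->0: no, bb/ba meet in 0. 2b->1: no, bb/aaa meet in 1. 2b->2: no, bba/ba meet in 0. 2b->3: ok.
aba: 3a undefined. 3a->0: no, aba/ba meet in 0. 3a->1: no, aba/aaa meet in 1. 3a->2: ok.
abb: 3b undefined. 3b->0: no, bbb/ba meet in 0. 3b->1: no, bbb/aaa meet in 1. 3b->2: ok.
All examples now run through 4 states with every (state, symbol) defined. Accept strings end in {2,3}, Reject strings end in {0,1}; accept={2,3}.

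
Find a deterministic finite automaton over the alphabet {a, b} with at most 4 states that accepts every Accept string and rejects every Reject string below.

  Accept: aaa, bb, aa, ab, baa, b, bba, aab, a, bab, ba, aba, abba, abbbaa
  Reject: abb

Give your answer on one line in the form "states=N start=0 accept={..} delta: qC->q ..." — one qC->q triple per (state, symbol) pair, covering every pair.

State merging on the prefix tree: take the shortest (then alphabetical) example prefix whose next move is undefined and point that move at state 0, else 1, else 2, ...; a target is out if some Accept/Reject pair would then sit in one state with the same input left (inseparable). If every existing state is out, open a new one.
a: 0a undefined. 0a->0: no, bb/abb meet in 0 with "bb" left. Open state 1: 0a->1.
b: 0b undefined. 0b->0: ok.
aa: 1a undefined. 1a->0: ok.
ab: 1b undefined. 1b->0: no, bb/abb meet in 0. 1b->1: no, aaa/abb meet in 1. Open state 2: 1b->2.
aba: 2a undefined. 2a->0: ok.
abb: 2b undefined. 2b->0: no, bb/abb meet in 0. 2b->1: no, aaa/abb meet in 1. 2b->2: no, ab/abb meet in 2. Open state 3: 2b->3.
abba: 3a undefined. 3a->0: ok.
abbb: 3b undefined. 3b->0: ok.
All examples now run through 4 states with every (state, symbol) defined. Accept strings end in {0,1,2}, Reject strings end in {3}; accept={0,1,2}.

states=4 start=0 accept={0,1,2} delta: 0a->1 0b->0 1a->0 1b->2 2a->0 2b->3 3a->0 3b->0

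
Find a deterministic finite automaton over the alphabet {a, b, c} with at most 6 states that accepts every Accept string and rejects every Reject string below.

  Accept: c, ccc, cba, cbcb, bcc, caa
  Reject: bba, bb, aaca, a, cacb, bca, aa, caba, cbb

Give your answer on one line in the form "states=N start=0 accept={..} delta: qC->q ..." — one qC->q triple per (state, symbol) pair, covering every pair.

Fold the examples into a partial DFA from state 0: repeatedly fix the first undefined (state, symbol) met by the shortest-then-alphabetical prefix, trying targets in increasing order and rejecting any under which an Accept and a Reject string meet in one state with the same remainder; add a state when all current targets are rejected. Accepting states are where Accept strings end.
a: 0a undefined. 0a->0: ok.
b: 0b undefined. 0b->0: ok.
c: 0c undefined. 0c->0: no, c/bba meet in 0. Open state 1: 0c->1.
ca: 1a undefined. 1a->0: no, caa/bba meet in 0. 1a->1: no, c/aaca meet in 1. Open state 2: 1a->2.
cb: 1b undefined. 1b->0: no, cba/bba meet in 0. 1b->1: no, c/cbb meet in 1. 1b->2: no, cbcb/cacb meet in 2 with "cb" left. Open state 3: 1b->3.
cc: 1c undefined. 1c->0: no, bcc/bba meet in 0. 1c->1: ok.
caa: 2a undefined. 2a->0: no, caa/bba meet in 0. 2a->1: ok.
cab: 2b undefined. 2b->0: ok.
cac: 2c undefined. 2c->0: ok.
cba: 3a undefined. 3a->0: no, cba/bba meet in 0. 3a->1: ok.
cbb: 3b undefined. 3b->0: ok.
cbc: 3c undefined. 3c->0: no, cbcb/bba meet in 0. 3c->1: ok.
All examples now run through 4 states with every (state, symbol) defined. Accept strings end in {1,3}, Reject strings end in {0,2}; accept={1,3}.

states=4 start=0 accept={1,3} delta: 0a->0 0b->0 0c->1 1a->2 1b->3 1c->1 2a->1 2b->0 2c->0 3a->1 3b->0 3c->1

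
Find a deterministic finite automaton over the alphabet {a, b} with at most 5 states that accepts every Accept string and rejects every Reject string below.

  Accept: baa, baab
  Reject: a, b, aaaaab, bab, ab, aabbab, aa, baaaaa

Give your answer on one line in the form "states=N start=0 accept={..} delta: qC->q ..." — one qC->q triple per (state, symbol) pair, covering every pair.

Grow the machine one transition at a time. Run the examples from 0; the earliest place one falls off (shortest prefix, ties alphabetical) gets sent to the lowest-numbered state that keeps every Accept/Reject pair distinguishable — a pair clashes when both reach the same state with identical unread suffix — and to a fresh state only if none does.
a: 0a undefined. 0a->0: ok.
b: 0b undefined. 0b->0: no, baa/a meet in 0. Open state 1: 0b->1.
ba: 1a undefined. 1a->0: no, baa/a meet in 0. 1a->1: no, baa/b meet in 1. Open state 2: 1a->2.
baa: 2a undefined. 2a->0: no, baa/a meet in 0. 2a->1: no, baa/b meet in 1. 2a->2: no, baa/baaaaa meet in 2. Open state 3: 2a->3.
bab: 2b undefined. 2b->0: ok.
aabb: 1b undefined. 1b->0: ok.
baaa: 3a undefined. 3a->0: ok.
baab: 3b undefined. 3b->0: no, baab/a meet in 0. 3b->1: no, baab/b meet in 1. 3b->2: ok.
All examples now run through 4 states with every (state, symbol) defined. Accept strings end in {2,3}, Reject strings end in {0,1}; accept={2,3}.

states=4 start=0 accept={2,3} delta: 0a->0 0b->1 1a->2 1b->0 2a->3 2b->0 3a->0 3b->2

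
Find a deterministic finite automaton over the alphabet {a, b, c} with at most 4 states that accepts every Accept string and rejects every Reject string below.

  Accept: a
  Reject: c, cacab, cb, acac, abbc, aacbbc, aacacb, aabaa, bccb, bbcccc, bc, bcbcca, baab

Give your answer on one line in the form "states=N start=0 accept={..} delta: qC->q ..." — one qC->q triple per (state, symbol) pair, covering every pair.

states=2 start=0 accept={0} delta: 0a->0 0b->1 0c->1 1a->1 1b->1 1c->1

Grow the machine one transition at a time. Run the examples from 0; the earliest place one falls off (shortest prefix, ties alphabetical) gets sent to the lowest-numbered state that keeps every Accept/Reject pair distinguishable — a pair clashes when both reach the same state with identical unread suffix — and to a fresh state only if none does.
a: 0a undefined. 0a->0: ok.
b: 0b undefined. 0b->0: no, a/aabaa meet in 0. Open state 1: 0b->1.
c: 0c undefined. 0c->0: no, a/c meet in 0. 0c->1: ok.
ba: 1a undefined. 1a->0: no, a/aabaa meet in 0. 1a->1: ok.
bb: 1b undefined. 1b->0: no, a/cb meet in 0. 1b->1: ok.
bc: 1c undefined. 1c->0: no, a/acac meet in 0. 1c->1: ok.
All examples now run through 2 states with every (state, symbol) defined. Accept strings end in {0}, Reject strings end in {1}; accept={0}.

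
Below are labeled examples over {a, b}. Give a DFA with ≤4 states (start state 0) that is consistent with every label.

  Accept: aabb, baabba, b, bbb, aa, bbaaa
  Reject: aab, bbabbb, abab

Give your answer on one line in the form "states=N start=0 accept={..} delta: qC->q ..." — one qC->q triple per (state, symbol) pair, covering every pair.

states=3 start=0 accept={0,1} delta: 0a->1 0b->0 1a->1 1b->2 2a->1 2b->1

State merging on the prefix tree: take the shortest (then alphabetical) example prefix whose next move is undefined and point that move at state 0, else 1, else 2, ...; a target is out if some Accept/Reject pair would then sit in one state with the same input left (inseparable). If every existing state is out, open a new one.
a: 0a undefined. 0a->0: no, b/aab meet in 0 with "b" left. Open state 1: 0a->1.
b: 0b undefined. 0b->0: ok.
aa: 1a undefined. 1a->0: no, aabb/aab meet in 0. 1a->1: ok.
ab: 1b undefined. 1b->0: no, aabb/aab meet in 0. 1b->1: no, aabb/aab meet in 1. Open state 2: 1b->2.
aba: 2a undefined. 2a->0: no, b/abab meet in 0. 2a->1: ok.
aabb: 2b undefined. 2b->0: no, aabb/bbabbb meet in 0. 2b->1: ok.
All examples now run through 3 states with every (state, symbol) defined. Accept strings end in {0,1}, Reject strings end in {2}; accept={0,1}.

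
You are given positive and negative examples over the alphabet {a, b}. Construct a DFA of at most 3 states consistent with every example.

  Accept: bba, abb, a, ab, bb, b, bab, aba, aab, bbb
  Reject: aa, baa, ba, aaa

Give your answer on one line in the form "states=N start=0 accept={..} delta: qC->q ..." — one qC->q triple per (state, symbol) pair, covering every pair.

states=3 start=0 accept={0,1} delta: 0a->1 0b->1 1a->2 1b->0 2a->2 2b->0

Fold the examples into a partial DFA from state 0: repeatedly fix the first undefined (state, symbol) met by the shortest-then-alphabetical prefix, trying targets in increasing order and rejecting any under which an Accept and a Reject string meet in one state with the same remainder; add a state when all current targets are rejected. Accepting states are where Accept strings end.
a: 0a undefined. 0a->0: no, a/aa meet in 0. Open state 1: 0a->1.
b: 0b undefined. 0b->0: no, bba/ba meet in 1. 0b->1: ok.
aa: 1a undefined. 1a->0: no, a/baa meet in 1. 1a->1: no, a/aa meet in 1. Open state 2: 1a->2.
ab: 1b undefined. 1b->0: ok.
aaa: 2a undefined. 2a->0: no, ab/baa meet in 0. 2a->1: no, bba/baa meet in 1. 2a->2: ok.
aab: 2b undefined. 2b->0: ok.
All examples now run through 3 states with every (state, symbol) defined. Accept strings end in {0,1}, Reject strings end in {2}; accept={0,1}.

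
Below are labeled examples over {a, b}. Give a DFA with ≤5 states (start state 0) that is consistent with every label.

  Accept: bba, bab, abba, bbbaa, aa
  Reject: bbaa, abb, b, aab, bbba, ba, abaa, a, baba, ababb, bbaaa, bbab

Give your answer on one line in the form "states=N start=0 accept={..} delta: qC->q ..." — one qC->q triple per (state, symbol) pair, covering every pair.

Fold the examples into a partial DFA from state 0: repeatedly fix the first undefined (state, symbol) met by the shortest-then-alphabetical prefix, trying targets in increasing order and rejecting any under which an Accept and a Reject string meet in one state with the same remainder; add a state when all current targets are rejected. Accepting states are where Accept strings end.
a: 0a undefined. 0a->0: no, aa/a meet in 0. Open state 1: 0a->1.
b: 0b undefined. 0b->0: no, bba/bbba meet in 1. 0b->1: no, bab/aab meet in 1 with "ab" left. Open state 2: 0b->2.
aa: 1a undefined. 1a->0: ok.
ab: 1b undefined. 1b->0: no, abba/ba meet in 2 with "a" left. 1b->1: ok.
ba: 2a undefined. 2a->0: no, bab/b meet in 2. 2a->1: no, bab/abb meet in 1. 2a->2: no, bba/baba meet in 2 with "ba" left. Open state 3: 2a->3.
bb: 2b undefined. 2b->0: no, bba/abb meet in 1. 2b->1: no, bba/bbba meet in 0. 2b->2: no, bba/bbba meet in 3. 2b->3: ok.
bab: 3b undefined. 3b->0: ok.
bba: 3a undefined. 3a->0: no, bba/bbaaa meet in 0. 3a->1: no, bba/abb meet in 1. 3a->2: no, bba/b meet in 2. 3a->3: no, bba/bbaa meet in 3. Open state 4: 3a->4.
bbaa: 4a undefined. 4a->0: no, bab/bbaa meet in 0. 4a->1: no, bab/bbaaa meet in 0. 4a->2: ok.
bbab: 4b undefined. 4b->0: no, bab/bbab meet in 0. 4b->1: ok.
All examples now run through 5 states with every (state, symbol) defined. Accept strings end in {0,4}, Reject strings end in {1,2,3}; accept={0,4}.

states=5 start=0 accept={0,4} delta: 0a->1 0b->2 1a->0 1b->1 2a->3 2b->3 3a->4 3b->0 4a->2 4b->1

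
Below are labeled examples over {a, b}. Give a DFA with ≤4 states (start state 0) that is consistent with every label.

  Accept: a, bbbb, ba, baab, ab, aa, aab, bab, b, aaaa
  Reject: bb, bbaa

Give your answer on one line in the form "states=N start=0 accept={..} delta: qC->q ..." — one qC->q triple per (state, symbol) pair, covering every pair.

states=3 start=0 accept={0,1} delta: 0a->0 0b->1 1a->0 1b->2 2a->2 2b->0

Grow the machine one transition at a time. Run the examples from 0; the earliest place one falls off (shortest prefix, ties alphabetical) gets sent to the lowest-numbered state that keeps every Accept/Reject pair distinguishable — a pair clashes when both reach the same state with identical unread suffix — and to a fresh state only if none does.
a: 0a undefined. 0a->0: ok.
b: 0b undefined. 0b->0: no, a/bb meet in 0. Open state 1: 0b->1.
ba: 1a undefined. 1a->0: ok.
bb: 1b undefined. 1b->0: no, a/bb meet in 0. 1b->1: no, a/bbaa meet in 0. Open state 2: 1b->2.
bba: 2a undefined. 2a->0: no, a/bbaa meet in 0. 2a->1: no, a/bbaa meet in 0. 2a->2: ok.
bbb: 2b undefined. 2b->0: ok.
All examples now run through 3 states with every (state, symbol) defined. Accept strings end in {0,1}, Reject strings end in {2}; accept={0,1}.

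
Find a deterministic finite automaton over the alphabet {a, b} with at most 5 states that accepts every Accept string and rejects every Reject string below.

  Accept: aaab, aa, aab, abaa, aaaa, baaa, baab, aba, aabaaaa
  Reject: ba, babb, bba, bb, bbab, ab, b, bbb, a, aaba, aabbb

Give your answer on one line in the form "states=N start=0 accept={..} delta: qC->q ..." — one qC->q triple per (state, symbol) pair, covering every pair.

Grow the machine one transition at a time. Run the examples from 0; the earliest place one falls off (shortest prefix, ties alphabetical) gets sent to the lowest-numbered state that keeps every Accept/Reject pair distinguishable — a pair clashes when both reach the same state with identical unread suffix — and to a fresh state only if none does.
a: 0a undefined. 0a->0: no, aaab/ab meet in 0 with "b" left. Open state 1: 0a->1.
b: 0b undefined. 0b->0: ok.
aa: 1a undefined. 1a->0: no, aaab/bbab meet in 1 with "b" left. 1a->1: no, aaab/bbab meet in 1 with "b" left. Open state 2: 1a->2.
ab: 1b undefined. 1b->0: no, aba/ba meet in 1. 1b->1: ok.
aaa: 2a undefined. 2a->0: no, aaab/bb meet in 0. 2a->1: no, aaab/ba meet in 1. 2a->2: ok.
aab: 2b undefined. 2b->0: no, aaab/bb meet in 0. 2b->1: no, aaab/ba meet in 1. 2b->2: no, aaab/aaba meet in 2. Open state 3: 2b->3.
aaba: 3a undefined. 3a->0: ok.
aabb: 3b undefined. 3b->0: ok.
All examples now run through 4 states with every (state, symbol) defined. Accept strings end in {2,3}, Reject strings end in {0,1}; accept={2,3}.

states=4 start=0 accept={2,3} delta: 0a->1 0b->0 1a->2 1b->1 2a->2 2b->3 3a->0 3b->0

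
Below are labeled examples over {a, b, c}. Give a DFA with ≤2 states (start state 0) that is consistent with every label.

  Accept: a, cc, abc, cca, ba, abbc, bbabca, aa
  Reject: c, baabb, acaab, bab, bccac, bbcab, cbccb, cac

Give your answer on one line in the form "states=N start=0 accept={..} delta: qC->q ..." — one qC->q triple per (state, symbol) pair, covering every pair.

Fold the examples into a partial DFA from state 0: repeatedly fix the first undefined (state, symbol) met by the shortest-then-alphabetical prefix, trying targets in increasing order and rejecting any under which an Accept and a Reject string meet in one state with the same remainder; add a state when all current targets are rejected. Accepting states are where Accept strings end.
a: 0a undefined. 0a->0: ok.
b: 0b undefined. 0b->0: no, a/baabb meet in 0. Open state 1: 0b->1.
c: 0c undefined. 0c->0: no, a/c meet in 0. 0c->1: ok.
ba: 1a undefined. 1a->0: ok.
bb: 1b undefined. 1b->0: no, a/baabb meet in 0. 1b->1: ok.
bc: 1c undefined. 1c->0: ok.
All examples now run through 2 states with every (state, symbol) defined. Accept strings end in {0}, Reject strings end in {1}; accept={0}.

states=2 start=0 accept={0} delta: 0a->0 0b->1 0c->1 1a->0 1b->1 1c->0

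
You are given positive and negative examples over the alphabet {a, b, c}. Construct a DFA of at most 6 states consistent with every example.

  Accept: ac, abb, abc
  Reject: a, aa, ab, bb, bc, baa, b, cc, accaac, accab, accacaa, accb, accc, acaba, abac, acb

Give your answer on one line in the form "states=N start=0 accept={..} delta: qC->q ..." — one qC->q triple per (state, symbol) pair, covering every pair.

states=4 start=0 accept={3} delta: 0a->1 0b->0 0c->0 1a->0 1b->2 1c->3 2a->0 2b->3 2c->3 3a->0 3b->0 3c->0

State merging on the prefix tree: take the shortest (then alphabetical) example prefix whose next move is undefined and point that move at state 0, else 1, else 2, ...; a target is out if some Accept/Reject pair would then sit in one state with the same input left (inseparable). If every existing state is out, open a new one.
a: 0a undefined. 0a->0: no, abb/bb meet in 0 with "bb" left. Open state 1: 0a->1.
b: 0b undefined. 0b->0: ok.
c: 0c undefined. 0c->0: ok.
aa: 1a undefined. 1a->0: ok.
ab: 1b undefined. 1b->0: no, ac/abac meet in 1 with "c" left. 1b->1: no, abb/a meet in 1. Open state 2: 1b->2.
ac: 1c undefined. 1c->0: no, ac/aa meet in 0. 1c->1: no, ac/a meet in 1. 1c->2: no, ac/ab meet in 2. Open state 3: 1c->3.
aba: 2a undefined. 2a->0: ok.
abb: 2b undefined. 2b->0: no, abb/aa meet in 0. 2b->1: no, abb/a meet in 1. 2b->2: no, abb/ab meet in 2. 2b->3: ok.
abc: 2c undefined. 2c->0: no, abc/aa meet in 0. 2c->1: no, abc/a meet in 1. 2c->2: no, abc/ab meet in 2. 2c->3: ok.
aca: 3a undefined. 3a->0: ok.
acb: 3b undefined. 3b->0: ok.
acc: 3c undefined. 3c->0: ok.
All examples now run through 4 states with every (state, symbol) defined. Accept strings end in {3}, Reject strings end in {0,1,2}; accept={3}.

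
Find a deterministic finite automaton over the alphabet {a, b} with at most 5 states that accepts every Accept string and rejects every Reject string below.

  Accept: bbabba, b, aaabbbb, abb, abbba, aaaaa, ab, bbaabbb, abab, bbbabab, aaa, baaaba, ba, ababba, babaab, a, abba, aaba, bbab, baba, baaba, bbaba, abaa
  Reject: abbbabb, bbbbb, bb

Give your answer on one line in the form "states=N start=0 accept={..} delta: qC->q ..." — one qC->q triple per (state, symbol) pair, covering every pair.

states=5 start=0 accept={0,1,2,4} delta: 0a->1 0b->2 1a->0 1b->0 2a->0 2b->3 3a->4 3b->0 4a->0 4b->2

State merging on the prefix tree: take the shortest (then alphabetical) example prefix whose next move is undefined and point that move at state 0, else 1, else 2, ...; a target is out if some Accept/Reject pair would then sit in one state with the same input left (inseparable). If every existing state is out, open a new one.
a: 0a undefined. 0a->0: no, abb/bb meet in 0 with "bb" left. Open state 1: 0a->1.
b: 0b undefined. 0b->0: no, b/bbbbb meet in 0. 0b->1: no, ab/bb meet in 1 with "b" left. Open state 2: 0b->2.
aa: 1a undefined. 1a->0: ok.
ab: 1b undefined. 1b->0: ok.
ba: 2a undefined. 2a->0: ok.
bb: 2b undefined. 2b->0: no, bbabba/bb meet in 0. 2b->1: no, aaaaa/abbbabb meet in 1. 2b->2: no, b/abbbabb meet in 2. Open state 3: 2b->3.
bba: 3a undefined. 3a->0: no, bbaabbb/abbbabb meet in 3. 3a->1: no, b/abbbabb meet in 2. 3a->2: no, aaabbbb/abbbabb meet in 3 with "b" left. 3a->3: no, abbba/bb meet in 3. Open state 4: 3a->4.
bbb: 3b undefined. 3b->0: ok.
bbaa: 4a undefined. 4a->0: ok.
bbab: 4b undefined. 4b->0: no, b/abbbabb meet in 2. 4b->1: no, aaabbbb/abbbabb meet in 0. 4b->2: ok.
All examples now run through 5 states with every (state, symbol) defined. Accept strings end in {0,1,2,4}, Reject strings end in {3}; accept={0,1,2,4}.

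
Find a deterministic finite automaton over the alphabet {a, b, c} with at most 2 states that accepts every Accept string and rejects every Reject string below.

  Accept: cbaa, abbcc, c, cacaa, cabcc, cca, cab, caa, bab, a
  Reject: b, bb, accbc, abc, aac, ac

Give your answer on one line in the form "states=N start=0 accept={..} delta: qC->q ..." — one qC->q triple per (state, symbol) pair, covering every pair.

states=2 start=0 accept={1} delta: 0a->1 0b->0 0c->1 1a->1 1b->1 1c->0

Fold the examples into a partial DFA from state 0: repeatedly fix the first undefined (state, symbol) met by the shortest-then-alphabetical prefix, trying targets in increasing order and rejecting any under which an Accept and a Reject string meet in one state with the same remainder; add a state when all current targets are rejected. Accepting states are where Accept strings end.
a: 0a undefined. 0a->0: no, c/aac meet in 0 with "c" left. Open state 1: 0a->1.
b: 0b undefined. 0b->0: ok.
c: 0c undefined. 0c->0: no, c/b meet in 0. 0c->1: ok.
aa: 1a undefined. 1a->0: no, c/aac meet in 1. 1a->1: ok.
ab: 1b undefined. 1b->0: no, cbaa/abc meet in 1. 1b->1: ok.
ac: 1c undefined. 1c->0: ok.
All examples now run through 2 states with every (state, symbol) defined. Accept strings end in {1}, Reject strings end in {0}; accept={1}.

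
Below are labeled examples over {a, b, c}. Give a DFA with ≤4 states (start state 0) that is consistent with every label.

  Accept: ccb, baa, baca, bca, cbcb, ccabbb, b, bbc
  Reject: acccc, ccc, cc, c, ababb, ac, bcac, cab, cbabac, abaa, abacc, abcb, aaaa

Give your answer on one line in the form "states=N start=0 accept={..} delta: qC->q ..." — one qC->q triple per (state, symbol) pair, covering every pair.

Fold the examples into a partial DFA from state 0: repeatedly fix the first undefined (state, symbol) met by the shortest-then-alphabetical prefix, trying targets in increasing order and rejecting any under which an Accept and a Reject string meet in one state with the same remainder; add a state when all current targets are rejected. Accepting states are where Accept strings end.
a: 0a undefined. 0a->0: no, baa/abaa meet in 0 with "baa" left. Open state 1: 0a->1.
b: 0b undefined. 0b->0: no, bbc/c meet in 0 with "c" left. 0b->1: ok.
c: 0c undefined. 0c->0: ok.
aa: 1a undefined. 1a->0: ok.
ab: 1b undefined. 1b->0: no, ccb/ababb meet in 1. 1b->1: no, ccb/ababb meet in 1. Open state 2: 1b->2.
ac: 1c undefined. 1c->0: ok.
aba: 2a undefined. 2a->0: no, ccb/abaa meet in 1. 2a->1: ok.
abc: 2c undefined. 2c->0: no, ccb/abcb meet in 1. 2c->1: ok.
ababb: 2b undefined. 2b->0: ok.
All examples now run through 3 states with every (state, symbol) defined. Accept strings end in {1}, Reject strings end in {0,2}; accept={1}.

states=3 start=0 accept={1} delta: 0a->1 0b->1 0c->0 1a->0 1b->2 1c->0 2a->1 2b->0 2c->1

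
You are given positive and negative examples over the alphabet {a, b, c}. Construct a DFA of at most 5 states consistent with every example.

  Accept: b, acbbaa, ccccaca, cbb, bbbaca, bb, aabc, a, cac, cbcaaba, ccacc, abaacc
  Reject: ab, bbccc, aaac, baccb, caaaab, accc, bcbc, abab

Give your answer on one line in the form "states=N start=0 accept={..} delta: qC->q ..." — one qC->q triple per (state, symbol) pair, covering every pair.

states=5 start=0 accept={0,1,3} delta: 0a->1 0b->0 0c->1 1a->0 1b->2 1c->2 2a->3 2b->0 2c->4 3a->3 3b->2 3c->0 4a->0 4b->2 4c->2

Grow the machine one transition at a time. Run the examples from 0; the earliest place one falls off (shortest prefix, ties alphabetical) gets sent to the lowest-numbered state that keeps every Accept/Reject pair distinguishable — a pair clashes when both reach the same state with identical unread suffix — and to a fresh state only if none does.
a: 0a undefined. 0a->0: no, b/ab meet in 0 with "b" left. Open state 1: 0a->1.
b: 0b undefined. 0b->0: ok.
c: 0c undefined. 0c->0: no, b/bbccc meet in 0. 0c->1: ok.
aa: 1a undefined. 1a->0: ok.
ab: 1b undefined. 1b->0: no, b/ab meet in 0. 1b->1: no, b/abab meet in 0. Open state 2: 1b->2.
ac: 1c undefined. 1c->0: no, b/aaac meet in 0. 1c->1: no, aabc/bbccc meet in 1. 1c->2: ok.
aba: 2a undefined. 2a->0: no, b/abab meet in 0. 2a->1: no, ccacc/bbccc meet in 2 with "c" left. 2a->2: no, cbb/abab meet in 2 with "b" left. Open state 3: 2a->3.
acb: 2b undefined. 2b->0: ok.
acc: 2c undefined. 2c->0: no, b/bbccc meet in 0. 2c->1: no, aabc/bbccc meet in 1. 2c->2: no, b/baccb meet in 0. 2c->3: no, bbbaca/bbccc meet in 3. Open state 4: 2c->4.
abaa: 3a undefined. 3a->0: no, abaacc/ab meet in 2. 3a->1: no, abaacc/bbccc meet in 4. 3a->2: no, abaacc/accc meet in 4 with "c" left. 3a->3: ok.
abab: 3b undefined. 3b->0: no, b/abab meet in 0. 3b->1: no, aabc/abab meet in 1. 3b->2: ok.
accc: 4c undefined. 4c->0: no, b/accc meet in 0. 4c->1: no, aabc/accc meet in 1. 4c->2: ok.
cbca: 4a undefined. 4a->0: ok.
ccac: 3c undefined. 3c->0: ok.
baccb: 4b undefined. 4b->0: no, b/baccb meet in 0. 4b->1: no, ccccaca/baccb meet in 1. 4b->2: ok.
All examples now run through 5 states with every (state, symbol) defined. Accept strings end in {0,1,3}, Reject strings end in {2,4}; accept={0,1,3}.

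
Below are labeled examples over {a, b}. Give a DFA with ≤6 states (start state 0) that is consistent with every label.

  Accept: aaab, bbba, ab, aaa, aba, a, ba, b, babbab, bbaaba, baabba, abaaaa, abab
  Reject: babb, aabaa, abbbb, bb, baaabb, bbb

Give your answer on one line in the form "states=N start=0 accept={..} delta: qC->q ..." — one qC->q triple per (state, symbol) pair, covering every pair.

Grow the machine one transition at a time. Run the examples from 0; the earliest place one falls off (shortest prefix, ties alphabetical) gets sent to the lowest-numbered state that keeps every Accept/Reject pair distinguishable — a pair clashes when both reach the same state with identical unread suffix — and to a fresh state only if none does.
a: 0a undefined. 0a->0: ok.
b: 0b undefined. 0b->0: no, aaab/babb meet in 0. Open state 1: 0b->1.
ba: 1a undefined. 1a->0: no, aaa/aabaa meet in 0. 1a->1: no, aaab/aabaa meet in 1. Open state 2: 1a->2.
bb: 1b undefined. 1b->0: no, aaab/bbb meet in 1. 1b->1: no, aaab/abbbb meet in 1. 1b->2: no, aba/bb meet in 2. Open state 3: 1b->3.
baa: 2a undefined. 2a->0: no, aaa/aabaa meet in 0. 2a->1: no, aaab/aabaa meet in 1. 2a->2: no, aba/aabaa meet in 2. 2a->3: ok.
bab: 2b undefined. 2b->0: no, aaab/babb meet in 1. 2b->1: ok.
bba: 3a undefined. 3a->0: ok.
bbb: 3b undefined. 3b->0: no, aaab/abbbb meet in 1. 3b->1: no, aaab/bbb meet in 1. 3b->2: no, aaab/abbbb meet in 1. 3b->3: ok.
All examples now run through 4 states with every (state, symbol) defined. Accept strings end in {0,1,2}, Reject strings end in {3}; accept={0,1,2}.

states=4 start=0 accept={0,1,2} delta: 0a->0 0b->1 1a->2 1b->3 2a->3 2b->1 3a->0 3b->3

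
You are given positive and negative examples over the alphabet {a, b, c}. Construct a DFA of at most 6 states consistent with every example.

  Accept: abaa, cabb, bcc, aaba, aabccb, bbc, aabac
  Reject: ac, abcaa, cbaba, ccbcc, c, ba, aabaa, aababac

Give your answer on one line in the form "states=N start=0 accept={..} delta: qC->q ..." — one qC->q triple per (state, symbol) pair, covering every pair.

Grow the machine one transition at a time. Run the examples from 0; the earliest place one falls off (shortest prefix, ties alphabetical) gets sent to the lowest-numbered state that keeps every Accept/Reject pair distinguishable — a pair clashes when both reach the same state with identical unread suffix — and to a fresh state only if none does.
a: 0a undefined. 0a->0: no, abaa/aabaa meet in 0 with "baa" left. Open state 1: 0a->1.
b: 0b undefined. 0b->0: no, bbc/c meet in 0 with "c" left. 0b->1: ok.
c: 0c undefined. 0c->0: no, bcc/ccbcc meet in 1 with "cc" left. 0c->1: ok.
aa: 1a undefined. 1a->0: no, aaba/ba meet in 0. 1a->1: no, abaa/aabaa meet in 1 with "baa" left. Open state 2: 1a->2.
ab: 1b undefined. 1b->0: no, abaa/ba meet in 2. 1b->1: no, aaba/cbaba meet in 2 with "ba" left. 1b->2: ok.
ac: 1c undefined. 1c->0: no, bcc/ccbcc meet in 1. 1c->1: no, bcc/ac meet in 1. 1c->2: ok.
aab: 2b undefined. 2b->0: no, cabb/c meet in 1. 2b->1: no, cabb/ac meet in 2. 2b->2: no, abaa/aabaa meet in 2 with "aa" left. Open state 3: 2b->3.
aba: 2a undefined. 2a->0: no, abaa/c meet in 1. 2a->1: no, abaa/ac meet in 2. 2a->2: no, abaa/ac meet in 2. 2a->3: ok.
abc: 2c undefined. 2c->0: ok.
aaba: 3a undefined. 3a->0: no, abaa/aababac meet in 0. 3a->1: no, abaa/c meet in 1. 3a->2: no, abaa/ac meet in 2. 3a->3: no, abaa/aabaa meet in 3. Open state 4: 3a->4.
aabc: 3c undefined. 3c->0: no, aabccb/ac meet in 2. 3c->1: ok.
cabb: 3b undefined. 3b->0: ok.
aabaa: 4a undefined. 4a->0: no, cabb/aabaa meet in 0. 4a->1: ok.
aabab: 4b undefined. 4b->0: ok.
aabac: 4c undefined. 4c->0: ok.
All examples now run through 5 states with every (state, symbol) defined. Accept strings end in {0,3,4}, Reject strings end in {1,2}; accept={0,3,4}.

states=5 start=0 accept={0,3,4} delta: 0a->1 0b->1 0c->1 1a->2 1b->2 1c->2 2a->3 2b->3 2c->0 3a->4 3b->0 3c->1 4a->1 4b->0 4c->0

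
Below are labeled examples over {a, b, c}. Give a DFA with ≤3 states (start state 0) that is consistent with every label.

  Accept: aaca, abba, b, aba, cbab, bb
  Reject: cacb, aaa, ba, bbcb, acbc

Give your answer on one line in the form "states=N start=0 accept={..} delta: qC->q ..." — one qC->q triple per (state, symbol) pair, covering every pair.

Grow the machine one transition at a time. Run the examples from 0; the earliest place one falls off (shortest prefix, ties alphabetical) gets sent to the lowest-numbered state that keeps every Accept/Reject pair distinguishable — a pair clashes when both reach the same state with identical unread suffix — and to a fresh state only if none does.
a: 0a undefined. 0a->0: no, aba/ba meet in 0 with "ba" left. Open state 1: 0a->1.
b: 0b undefined. 0b->0: ok.
c: 0c undefined. 0c->0: no, b/bbcb meet in 0. 0c->1: ok.
aa: 1a undefined. 1a->0: ok.
ab: 1b undefined. 1b->0: no, aaca/cacb meet in 0. 1b->1: ok.
ac: 1c undefined. 1c->0: ok.
All examples now run through 2 states with every (state, symbol) defined. Accept strings end in {0}, Reject strings end in {1}; accept={0}.

states=2 start=0 accept={0} delta: 0a->1 0b->0 0c->1 1a->0 1b->1 1c->0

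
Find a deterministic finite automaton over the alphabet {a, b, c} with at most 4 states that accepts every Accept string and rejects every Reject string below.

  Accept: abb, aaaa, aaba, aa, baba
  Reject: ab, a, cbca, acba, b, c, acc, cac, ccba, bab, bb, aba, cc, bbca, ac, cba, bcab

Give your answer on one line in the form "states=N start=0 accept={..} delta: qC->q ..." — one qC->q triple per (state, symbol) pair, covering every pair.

states=3 start=0 accept={0} delta: 0a->1 0b->1 0c->1 1a->0 1b->2 1c->1 2a->1 2b->0 2c->0

Fold the examples into a partial DFA from state 0: repeatedly fix the first undefined (state, symbol) met by the shortest-then-alphabetical prefix, trying targets in increasing order and rejecting any under which an Accept and a Reject string meet in one state with the same remainder; add a state when all current targets are rejected. Accepting states are where Accept strings end.
a: 0a undefined. 0a->0: no, abb/bb meet in 0 with "bb" left. Open state 1: 0a->1.
b: 0b undefined. 0b->0: no, baba/aba meet in 1 with "ba" left. 0b->1: ok.
c: 0c undefined. 0c->0: no, aa/ccba meet in 1 with "a" left. 0c->1: ok.
aa: 1a undefined. 1a->0: ok.
ab: 1b undefined. 1b->0: no, abb/a meet in 1. 1b->1: no, abb/ab meet in 1. Open state 2: 1b->2.
ac: 1c undefined. 1c->0: no, aaaa/acba meet in 0. 1c->1: ok.
aba: 2a undefined. 2a->0: no, aaaa/acba meet in 0. 2a->1: ok.
abb: 2b undefined. 2b->0: ok.
bbc: 2c undefined. 2c->0: ok.
All examples now run through 3 states with every (state, symbol) defined. Accept strings end in {0}, Reject strings end in {1,2}; accept={0}.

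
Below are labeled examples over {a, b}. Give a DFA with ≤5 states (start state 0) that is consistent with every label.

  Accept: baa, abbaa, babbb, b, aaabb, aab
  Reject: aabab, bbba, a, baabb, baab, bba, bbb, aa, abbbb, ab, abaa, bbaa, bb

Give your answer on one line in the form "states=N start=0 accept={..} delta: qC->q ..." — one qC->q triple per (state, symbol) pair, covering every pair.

states=3 start=0 accept={2} delta: 0a->1 0b->2 1a->0 1b->0 2a->2 2b->1

Fold the examples into a partial DFA from state 0: repeatedly fix the first undefined (state, symbol) met by the shortest-then-alphabetical prefix, trying targets in increasing order and rejecting any under which an Accept and a Reject string meet in one state with the same remainder; add a state when all current targets are rejected. Accepting states are where Accept strings end.
a: 0a undefined. 0a->0: no, baa/abaa meet in 0 with "baa" left. Open state 1: 0a->1.
b: 0b undefined. 0b->0: no, baa/aa meet in 1 with "a" left. 0b->1: no, b/a meet in 1. Open state 2: 0b->2.
aa: 1a undefined. 1a->0: ok.
ab: 1b undefined. 1b->0: ok.
ba: 2a undefined. 2a->0: no, baa/a meet in 1. 2a->1: no, baa/aabab meet in 0. 2a->2: ok.
bb: 2b undefined. 2b->0: no, baa/bbba meet in 2. 2b->1: ok.
All examples now run through 3 states with every (state, symbol) defined. Accept strings end in {2}, Reject strings end in {0,1}; accept={2}.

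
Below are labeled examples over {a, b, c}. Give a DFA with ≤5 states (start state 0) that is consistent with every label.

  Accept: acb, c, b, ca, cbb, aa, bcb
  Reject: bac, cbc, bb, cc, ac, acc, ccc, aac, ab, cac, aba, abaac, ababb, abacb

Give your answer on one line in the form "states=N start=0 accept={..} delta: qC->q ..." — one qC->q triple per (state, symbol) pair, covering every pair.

Fold the examples into a partial DFA from state 0: repeatedly fix the first undefined (state, symbol) met by the shortest-then-alphabetical prefix, trying targets in increasing order and rejecting any under which an Accept and a Reject string meet in one state with the same remainder; add a state when all current targets are rejected. Accepting states are where Accept strings end.
a: 0a undefined. 0a->0: no, c/ac meet in 0 with "c" left. Open state 1: 0a->1.
b: 0b undefined. 0b->0: no, b/bb meet in 0. 0b->1: ok.
c: 0c undefined. 0c->0: no, c/cc meet in 0. 0c->1: ok.
aa: 1a undefined. 1a->0: no, c/bac meet in 1. 1a->1: ok.
ab: 1b undefined. 1b->0: no, acb/abacb meet in 1 with "cb" left. 1b->1: no, acb/abacb meet in 1 with "cb" left. Open state 2: 1b->2.
ac: 1c undefined. 1c->0: no, acb/acc meet in 1. 1c->1: no, acb/bb meet in 2. 1c->2: ok.
aba: 2a undefined. 2a->0: ok.
acb: 2b undefined. 2b->0: no, acb/aba meet in 0. 2b->1: ok.
acc: 2c undefined. 2c->0: ok.
All examples now run through 3 states with every (state, symbol) defined. Accept strings end in {1}, Reject strings end in {0,2}; accept={1}.

states=3 start=0 accept={1} delta: 0a->1 0b->1 0c->1 1a->1 1b->2 1c->2 2a->0 2b->1 2c->0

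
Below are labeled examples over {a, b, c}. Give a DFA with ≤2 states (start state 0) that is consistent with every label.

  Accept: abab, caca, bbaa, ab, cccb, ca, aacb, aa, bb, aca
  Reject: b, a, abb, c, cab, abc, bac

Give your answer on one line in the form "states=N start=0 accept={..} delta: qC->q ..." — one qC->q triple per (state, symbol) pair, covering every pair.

Grow the machine one transition at a time. Run the examples from 0; the earliest place one falls off (shortest prefix, ties alphabetical) gets sent to the lowest-numbered state that keeps every Accept/Reject pair distinguishable — a pair clashes when both reach the same state with identical unread suffix — and to a fresh state only if none does.
a: 0a undefined. 0a->0: no, ab/b meet in 0 with "b" left. Open state 1: 0a->1.
b: 0b undefined. 0b->0: no, bb/b meet in 0. 0b->1: ok.
c: 0c undefined. 0c->0: no, ab/cab meet in 1 with "b" left. 0c->1: ok.
aa: 1a undefined. 1a->0: ok.
ab: 1b undefined. 1b->0: ok.
ac: 1c undefined. 1c->0: no, aca/b meet in 1. 1c->1: ok.
All examples now run through 2 states with every (state, symbol) defined. Accept strings end in {0}, Reject strings end in {1}; accept={0}.

states=2 start=0 accept={0} delta: 0a->1 0b->1 0c->1 1a->0 1b->0 1c->1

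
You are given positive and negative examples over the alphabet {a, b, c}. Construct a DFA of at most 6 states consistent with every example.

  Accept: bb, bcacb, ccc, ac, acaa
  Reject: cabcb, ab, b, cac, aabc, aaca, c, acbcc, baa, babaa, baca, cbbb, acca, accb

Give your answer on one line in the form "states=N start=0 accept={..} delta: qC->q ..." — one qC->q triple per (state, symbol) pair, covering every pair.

states=5 start=0 accept={3,4} delta: 0a->1 0b->2 0c->1 1a->0 1b->1 1c->3 2a->0 2b->3 2c->0 3a->3 3b->3 3c->4 4a->0 4b->0 4c->0

Grow the machine one transition at a time. Run the examples from 0; the earliest place one falls off (shortest prefix, ties alphabetical) gets sent to the lowest-numbered state that keeps every Accept/Reject pair distinguishable — a pair clashes when both reach the same state with identical unread suffix — and to a fresh state only if none does.
a: 0a undefined. 0a->0: no, ac/c meet in 0 with "c" left. Open state 1: 0a->1.
b: 0b undefined. 0b->0: no, bb/b meet in 0. 0b->1: no, bb/ab meet in 1 with "b" left. Open state 2: 0b->2.
c: 0c undefined. 0c->0: no, ccc/c meet in 0. 0c->1: ok.
aa: 1a undefined. 1a->0: ok.
ab: 1b undefined. 1b->0: no, bb/cbbb meet in 2 with "b" left. 1b->1: ok.
ac: 1c undefined. 1c->0: no, ccc/ab meet in 1. 1c->1: no, ccc/ab meet in 1. 1c->2: no, ccc/aabc meet in 2 with "c" left. Open state 3: 1c->3.
ba: 2a undefined. 2a->0: ok.
bb: 2b undefined. 2b->0: no, bb/aaca meet in 0. 2b->1: no, bb/ab meet in 1. 2b->2: no, bb/b meet in 2. 2b->3: ok.
bc: 2c undefined. 2c->0: ok.
aca: 3a undefined. 3a->0: no, acaa/ab meet in 1. 3a->1: no, acaa/aabc meet in 0. 3a->2: no, acaa/aabc meet in 0. 3a->3: ok.
acb: 3b undefined. 3b->0: no, bb/acbcc meet in 3. 3b->1: no, bcacb/ab meet in 1. 3b->2: no, bcacb/cabcb meet in 2. 3b->3: ok.
acc: 3c undefined. 3c->0: no, ccc/aabc meet in 0. 3c->1: no, bb/acbcc meet in 3. 3c->2: no, bb/accb meet in 3. 3c->3: no, bb/acbcc meet in 3. Open state 4: 3c->4.
acca: 4a undefined. 4a->0: ok.
accb: 4b undefined. 4b->0: ok.
acbcc: 4c undefined. 4c->0: ok.
All examples now run through 5 states with every (state, symbol) defined. Accept strings end in {3,4}, Reject strings end in {0,1,2}; accept={3,4}.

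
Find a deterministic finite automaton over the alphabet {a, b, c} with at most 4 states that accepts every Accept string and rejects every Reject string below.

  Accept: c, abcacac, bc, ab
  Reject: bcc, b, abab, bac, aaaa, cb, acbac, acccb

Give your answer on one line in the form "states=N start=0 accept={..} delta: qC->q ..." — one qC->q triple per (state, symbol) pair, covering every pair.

State merging on the prefix tree: take the shortest (then alphabetical) example prefix whose next move is undefined and point that move at state 0, else 1, else 2, ...; a target is out if some Accept/Reject pair would then sit in one state with the same input left (inseparable). If every existing state is out, open a new one.
a: 0a undefined. 0a->0: no, ab/b meet in 0 with "b" left. Open state 1: 0a->1.
b: 0b undefined. 0b->0: ok.
c: 0c undefined. 0c->0: no, c/bcc meet in 0. 0c->1: no, ab/cb meet in 1 with "b" left. Open state 2: 0c->2.
aa: 1a undefined. 1a->0: ok.
ab: 1b undefined. 1b->0: no, ab/b meet in 0. 1b->1: ok.
ac: 1c undefined. 1c->0: no, abcacac/b meet in 0. 1c->1: no, c/acbac meet in 2. 1c->2: no, c/bac meet in 2. Open state 3: 1c->3.
cb: 2b undefined. 2b->0: ok.
acb: 3b undefined. 3b->0: ok.
acc: 3c undefined. 3c->0: ok.
bcc: 2c undefined. 2c->0: ok.
abca: 3a undefined. 3a->0: ok.
abcaca: 2a undefined. 2a->0: ok.
All examples now run through 4 states with every (state, symbol) defined. Accept strings end in {1,2}, Reject strings end in {0,3}; accept={1,2}.

states=4 start=0 accept={1,2} delta: 0a->1 0b->0 0c->2 1a->0 1b->1 1c->3 2a->0 2b->0 2c->0 3a->0 3b->0 3c->0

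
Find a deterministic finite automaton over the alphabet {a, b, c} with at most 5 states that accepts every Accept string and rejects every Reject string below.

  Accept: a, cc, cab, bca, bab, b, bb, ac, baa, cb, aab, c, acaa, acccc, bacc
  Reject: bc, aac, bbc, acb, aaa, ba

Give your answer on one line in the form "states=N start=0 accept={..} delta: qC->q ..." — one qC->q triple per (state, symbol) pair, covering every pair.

states=5 start=0 accept={0,1,2,3} delta: 0a->1 0b->2 0c->0 1a->2 1b->0 1c->3 2a->4 2b->2 2c->4 3a->0 3b->4 3c->0 4a->0 4b->0 4c->0

State merging on the prefix tree: take the shortest (then alphabetical) example prefix whose next move is undefined and point that move at state 0, else 1, else 2, ...; a target is out if some Accept/Reject pair would then sit in one state with the same input left (inseparable). If every existing state is out, open a new one.
a: 0a undefined. 0a->0: no, a/aaa meet in 0. Open state 1: 0a->1.
b: 0b undefined. 0b->0: no, a/ba meet in 1. 0b->1: no, ac/bc meet in 1 with "c" left. Open state 2: 0b->2.
c: 0c undefined. 0c->0: ok.
aa: 1a undefined. 1a->0: no, a/aaa meet in 1. 1a->1: no, a/aaa meet in 1. 1a->2: ok.
ac: 1c undefined. 1c->0: no, b/acb meet in 2. 1c->1: no, cab/acb meet in 1 with "b" left. 1c->2: no, bb/acb meet in 2 with "b" left. Open state 3: 1c->3.
ba: 2a undefined. 2a->0: no, cc/aaa meet in 0. 2a->1: no, a/aaa meet in 1. 2a->2: no, b/aaa meet in 2. 2a->3: no, bab/acb meet in 3 with "b" left. Open state 4: 2a->4.
bb: 2b undefined. 2b->0: no, cc/bbc meet in 0. 2b->1: no, ac/bbc meet in 3. 2b->2: ok.
bc: 2c undefined. 2c->0: no, cc/bc meet in 0. 2c->1: no, a/bc meet in 1. 2c->2: no, bca/aaa meet in 4. 2c->3: no, ac/bc meet in 3. 2c->4: ok.
aca: 3a undefined. 3a->0: ok.
acb: 3b undefined. 3b->0: no, cc/acb meet in 0. 3b->1: no, a/acb meet in 1. 3b->2: no, b/acb meet in 2. 3b->3: no, ac/acb meet in 3. 3b->4: ok.
acc: 3c undefined. 3c->0: ok.
baa: 4a undefined. 4a->0: ok.
bab: 4b undefined. 4b->0: ok.
bac: 4c undefined. 4c->0: ok.
cab: 1b undefined. 1b->0: ok.
All examples now run through 5 states with every (state, symbol) defined. Accept strings end in {0,1,2,3}, Reject strings end in {4}; accept={0,1,2,3}.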